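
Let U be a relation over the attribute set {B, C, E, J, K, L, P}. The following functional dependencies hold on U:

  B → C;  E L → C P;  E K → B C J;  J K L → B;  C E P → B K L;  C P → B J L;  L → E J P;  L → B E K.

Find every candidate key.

{L}; {B, P}; {C, P}; {E, K, P}

{L}⁺: L→EJP adds E, J, P; L→BEK adds B, K; B→C adds C → {B, C, E, J, K, L, P}.
{B, P}⁺: B→C adds C; CP→BJL adds J, L; L→EJP adds E; L→BEK adds K → {B, C, E, J, K, L, P}. Minimal: {P}⁺ = {P}; {B}⁺ = {B, C} — none reach the full schema.
{C, P}⁺: CP→BJL adds B, J, L; L→EJP adds E; L→BEK adds K → {B, C, E, J, K, L, P}. Minimal: {P}⁺ = {P}; {C}⁺ = {C} — none reach the full schema.
{E, K, P}⁺: EK→BCJ adds B, C, J; CEP→BKL adds L → {B, C, E, J, K, L, P}. Minimal: {K, P}⁺ = {K, P}; {E, P}⁺ = {E, P}; {E, K}⁺ = {B, C, E, J, K} — none reach the full schema.
Any other superkey contains one of these as a subset, so there are no further candidate keys.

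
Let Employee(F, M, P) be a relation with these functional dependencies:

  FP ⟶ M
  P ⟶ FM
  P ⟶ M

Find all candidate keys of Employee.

(P)

Attribute P never appears on the right-hand side of any dependency, so P must belong to every candidate key.
{P}⁺ = {F, M, P}, which is all of the schema, so {P} is the only candidate key.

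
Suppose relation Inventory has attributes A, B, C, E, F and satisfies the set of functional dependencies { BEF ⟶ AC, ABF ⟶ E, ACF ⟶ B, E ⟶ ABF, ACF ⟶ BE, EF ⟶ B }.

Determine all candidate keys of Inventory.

{E}, {A, B, F}, {A, C, F}

{E}⁺: E→ABF adds A, B, F; BEF→AC adds C → {A, B, C, E, F}.
{A, B, F}⁺: ABF→E adds E; BEF→AC adds C → {A, B, C, E, F}. Minimal: {B, F}⁺ = {B, F}; {A, F}⁺ = {A, F}; {A, B}⁺ = {A, B} — none reach the full schema.
{A, C, F}⁺: ACF→B adds B; ACF→BE adds E → {A, B, C, E, F}. Minimal: {C, F}⁺ = {C, F}; {A, F}⁺ = {A, F}; {A, C}⁺ = {A, C} — none reach the full schema.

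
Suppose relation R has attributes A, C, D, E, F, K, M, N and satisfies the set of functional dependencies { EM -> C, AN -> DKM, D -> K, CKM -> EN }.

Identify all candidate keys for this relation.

Attributes A, F never appear on any right-hand side, so every candidate key must contain {A, F}.
{A, F}⁺ = {A, F}, which is not all of the schema, so we must add further attributes.
{A, C, F, N}⁺: AN→DKM adds D, K, M; CKM→EN adds E → {A, C, D, E, F, K, M, N}.
{A, E, F, N}⁺: AN→DKM adds D, K, M; EM→C adds C → {A, C, D, E, F, K, M, N}.
{A, C, D, F, M}⁺: D→K adds K; CKM→EN adds E, N → {A, C, D, E, F, K, M, N}.
{A, C, F, K, M}⁺: CKM→EN adds E, N; AN→DKM adds D → {A, C, D, E, F, K, M, N}.
{A, D, E, F, M}⁺: EM→C adds C; D→K adds K; CKM→EN adds N → {A, C, D, E, F, K, M, N}.
{A, E, F, K, M}⁺: EM→C adds C; CKM→EN adds N; AN→DKM adds D → {A, C, D, E, F, K, M, N}.
Any other superkey contains one of these as a subset, so there are no further candidate keys.

{A, C, F, N}; {A, E, F, N}; {A, C, D, F, M}; {A, C, F, K, M}; {A, D, E, F, M}; {A, E, F, K, M}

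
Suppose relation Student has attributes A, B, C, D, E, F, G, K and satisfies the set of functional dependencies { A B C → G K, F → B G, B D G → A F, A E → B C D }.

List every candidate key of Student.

Attribute E never appears on the right-hand side of any dependency, so E must belong to every candidate key.
{E}⁺ = {E}, which is not all of the schema, so we must add further attributes.
{A, E}⁺: AE→BCD adds B, C, D; ABC→GK adds G, K; BDG→AF adds F → {A, B, C, D, E, F, G, K}. Minimal: {E}⁺ = {E}; {A}⁺ = {A} — none reach the full schema.
{D, E, F}⁺: F→BG adds B, G; BDG→AF adds A; AE→BCD adds C; ABC→GK adds K → {A, B, C, D, E, F, G, K}. Minimal: {E, F}⁺ = {B, E, F, G}; {D, F}⁺ = {A, B, D, F, G}; {D, E}⁺ = {D, E} — none reach the full schema.
{B, D, E, G}⁺: BDG→AF adds A, F; AE→BCD adds C; ABC→GK adds K → {A, B, C, D, E, F, G, K}. Minimal: {D, E, G}⁺ = {D, E, G}; {B, E, G}⁺ = {B, E, G}; {B, D, G}⁺ = {A, B, D, F, G}; … — none reach the full schema.
Any other superkey contains one of these as a subset, so there are no further candidate keys.

(A, E), (D, E, F), (B, D, E, G)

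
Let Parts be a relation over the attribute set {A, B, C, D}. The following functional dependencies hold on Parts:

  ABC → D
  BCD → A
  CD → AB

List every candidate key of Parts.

Attribute C never appears on the right-hand side of any dependency, so C must belong to every candidate key.
{C}⁺ = {C}, which is not all of the schema, so we must add further attributes.
{C, D}⁺: CD→AB adds A, B → {A, B, C, D}. Minimal: {D}⁺ = {D}; {C}⁺ = {C} — none reach the full schema.
{A, B, C}⁺: ABC→D adds D → {A, B, C, D}. Minimal: {B, C}⁺ = {B, C}; {A, C}⁺ = {A, C}; {A, B}⁺ = {A, B} — none reach the full schema.

{C, D}, {A, B, C}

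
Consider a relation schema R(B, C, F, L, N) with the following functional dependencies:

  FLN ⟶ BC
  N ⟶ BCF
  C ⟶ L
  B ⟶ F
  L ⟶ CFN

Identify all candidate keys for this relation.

(C), (L), (N)

{C}⁺: C→L adds L; L→CFN adds F, N; FLN→BC adds B → {B, C, F, L, N}.
{L}⁺: L→CFN adds C, F, N; FLN→BC adds B → {B, C, F, L, N}.
{N}⁺: N→BCF adds B, C, F; C→L adds L → {B, C, F, L, N}.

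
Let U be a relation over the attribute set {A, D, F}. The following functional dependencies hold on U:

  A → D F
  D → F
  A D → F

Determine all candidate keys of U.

A

Attribute A never appears on the right-hand side of any dependency, so A must belong to every candidate key.
{A}⁺ = {A, D, F}, which is all of the schema, so {A} is the only candidate key.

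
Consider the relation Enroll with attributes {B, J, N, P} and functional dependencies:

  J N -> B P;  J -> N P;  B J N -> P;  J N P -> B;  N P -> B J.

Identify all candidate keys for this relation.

{J}; {N, P}

{J}⁺: J→NP adds N, P; JNP→B adds B → {B, J, N, P}.
{N, P}⁺: NP→BJ adds B, J → {B, J, N, P}.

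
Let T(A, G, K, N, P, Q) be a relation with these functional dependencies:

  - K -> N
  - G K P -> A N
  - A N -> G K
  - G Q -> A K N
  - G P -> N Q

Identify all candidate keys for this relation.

{G, P}, {A, K, P}, {A, N, P}

{G, P}⁺: GP→NQ adds N, Q; GQ→AKN adds A, K → {A, G, K, N, P, Q}. Minimal: {P}⁺ = {P}; {G}⁺ = {G} — none reach the full schema.
{A, K, P}⁺: K→N adds N; AN→GK adds G; GP→NQ adds Q → {A, G, K, N, P, Q}. Minimal: {K, P}⁺ = {K, N, P}; {A, P}⁺ = {A, P}; {A, K}⁺ = {A, G, K, N} — none reach the full schema.
{A, N, P}⁺: AN→GK adds G, K; GP→NQ adds Q → {A, G, K, N, P, Q}. Minimal: {N, P}⁺ = {N, P}; {A, P}⁺ = {A, P}; {A, N}⁺ = {A, G, K, N} — none reach the full schema.
Any other superkey contains one of these as a subset, so there are no further candidate keys.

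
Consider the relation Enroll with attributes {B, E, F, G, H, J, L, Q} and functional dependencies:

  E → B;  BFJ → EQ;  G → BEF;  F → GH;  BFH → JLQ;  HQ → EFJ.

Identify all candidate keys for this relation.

{F}⁺: F→GH adds G, H; G→BEF adds B, E; BFH→JLQ adds J, L, Q → {B, E, F, G, H, J, L, Q}.
{G}⁺: G→BEF adds B, E, F; F→GH adds H; BFH→JLQ adds J, L, Q → {B, E, F, G, H, J, L, Q}.
{H, Q}⁺: HQ→EFJ adds E, F, J; E→B adds B; F→GH adds G; BFH→JLQ adds L → {B, E, F, G, H, J, L, Q}. Minimal: {Q}⁺ = {Q}; {H}⁺ = {H} — none reach the full schema.
Any other superkey contains one of these as a subset, so there are no further candidate keys.

{F}, {G}, {H, Q}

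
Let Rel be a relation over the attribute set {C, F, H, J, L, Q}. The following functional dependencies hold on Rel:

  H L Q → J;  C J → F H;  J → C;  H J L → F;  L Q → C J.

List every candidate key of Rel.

Attributes L, Q never appear on any right-hand side, so every candidate key must contain {L, Q}.
{L, Q}⁺ = {C, F, H, J, L, Q}, which is all of the schema, so {L, Q} is the only candidate key.

(L, Q)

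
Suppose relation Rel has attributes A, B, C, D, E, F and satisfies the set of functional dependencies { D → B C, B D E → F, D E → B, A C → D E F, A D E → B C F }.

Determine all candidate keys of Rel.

{A, C}, {A, D}

Attribute A never appears on the right-hand side of any dependency, so A must belong to every candidate key.
{A}⁺ = {A}, which is not all of the schema, so we must add further attributes.
{A, C}⁺: AC→DEF adds D, E, F; ADE→BCF adds B → {A, B, C, D, E, F}. Minimal: {C}⁺ = {C}; {A}⁺ = {A} — none reach the full schema.
{A, D}⁺: D→BC adds B, C; AC→DEF adds E, F → {A, B, C, D, E, F}. Minimal: {D}⁺ = {B, C, D}; {A}⁺ = {A} — none reach the full schema.
Any other superkey contains one of these as a subset, so there are no further candidate keys.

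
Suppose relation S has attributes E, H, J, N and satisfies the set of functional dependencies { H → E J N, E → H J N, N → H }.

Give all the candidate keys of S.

{E}⁺: E→HJN adds H, J, N → {E, H, J, N}.
{H}⁺: H→EJN adds E, J, N → {E, H, J, N}.
{N}⁺: N→H adds H; H→EJN adds E, J → {E, H, J, N}.
Any other superkey contains one of these as a subset, so there are no further candidate keys.

(E), (H), (N)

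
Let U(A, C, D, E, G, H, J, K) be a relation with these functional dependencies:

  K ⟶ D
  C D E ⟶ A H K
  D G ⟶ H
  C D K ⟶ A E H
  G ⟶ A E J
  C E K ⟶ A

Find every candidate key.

{C, D, G}, {C, G, K}

{C, D, G}⁺: DG→H adds H; G→AEJ adds A, E, J; CDE→AHK adds K → {A, C, D, E, G, H, J, K}. Minimal: {D, G}⁺ = {A, D, E, G, H, J}; {C, G}⁺ = {A, C, E, G, J}; {C, D}⁺ = {C, D} — none reach the full schema.
{C, G, K}⁺: K→D adds D; DG→H adds H; CDK→AEH adds A, E; G→AEJ adds J → {A, C, D, E, G, H, J, K}. Minimal: {G, K}⁺ = {A, D, E, G, H, J, K}; {C, K}⁺ = {A, C, D, E, H, K}; {C, G}⁺ = {A, C, E, G, J} — none reach the full schema.
Any other superkey contains one of these as a subset, so there are no further candidate keys.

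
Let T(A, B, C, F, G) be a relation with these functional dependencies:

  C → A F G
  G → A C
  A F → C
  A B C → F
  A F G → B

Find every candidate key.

{C}, {G}, {A, F}

{C}⁺: C→AFG adds A, F, G; AFG→B adds B → {A, B, C, F, G}.
{G}⁺: G→AC adds A, C; C→AFG adds F; AFG→B adds B → {A, B, C, F, G}.
{A, F}⁺: AF→C adds C; C→AFG adds G; AFG→B adds B → {A, B, C, F, G}.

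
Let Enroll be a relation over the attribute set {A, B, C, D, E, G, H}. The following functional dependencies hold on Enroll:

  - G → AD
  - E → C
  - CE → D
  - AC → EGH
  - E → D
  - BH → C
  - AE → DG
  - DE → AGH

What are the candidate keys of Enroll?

Attribute B never appears on the right-hand side of any dependency, so B must belong to every candidate key.
{B}⁺ = {B}, which is not all of the schema, so we must add further attributes.
{B, E}⁺: E→C adds C; CE→D adds D; DE→AGH adds A, G, H → {A, B, C, D, E, G, H}. Minimal: {E}⁺ = {A, C, D, E, G, H}; {B}⁺ = {B} — none reach the full schema.
{A, B, C}⁺: AC→EGH adds E, G, H; E→D adds D → {A, B, C, D, E, G, H}. Minimal: {B, C}⁺ = {B, C}; {A, C}⁺ = {A, C, D, E, G, H}; {A, B}⁺ = {A, B} — none reach the full schema.
{A, B, H}⁺: BH→C adds C; AC→EGH adds E, G; E→D adds D → {A, B, C, D, E, G, H}. Minimal: {B, H}⁺ = {B, C, H}; {A, H}⁺ = {A, H}; {A, B}⁺ = {A, B} — none reach the full schema.
{B, C, G}⁺: G→AD adds A, D; AC→EGH adds E, H → {A, B, C, D, E, G, H}. Minimal: {C, G}⁺ = {A, C, D, E, G, H}; {B, G}⁺ = {A, B, D, G}; {B, C}⁺ = {B, C} — none reach the full schema.
{B, G, H}⁺: G→AD adds A, D; BH→C adds C; AC→EGH adds E → {A, B, C, D, E, G, H}. Minimal: {G, H}⁺ = {A, D, G, H}; {B, H}⁺ = {B, C, H}; {B, G}⁺ = {A, B, D, G} — none reach the full schema.

(B, E); (A, B, C); (A, B, H); (B, C, G); (B, G, H)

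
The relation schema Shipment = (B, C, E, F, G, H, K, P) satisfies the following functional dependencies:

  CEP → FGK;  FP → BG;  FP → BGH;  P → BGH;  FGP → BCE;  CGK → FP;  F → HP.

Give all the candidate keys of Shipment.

(F), (C, E, P), (C, G, K), (C, K, P)

{F}⁺: F→HP adds H, P; FP→BG adds B, G; FGP→BCE adds C, E; CEP→FGK adds K → {B, C, E, F, G, H, K, P}.
{C, E, P}⁺: CEP→FGK adds F, G, K; FP→BG adds B; FP→BGH adds H → {B, C, E, F, G, H, K, P}. Minimal: {E, P}⁺ = {B, E, G, H, P}; {C, P}⁺ = {B, C, G, H, P}; {C, E}⁺ = {C, E} — none reach the full schema.
{C, G, K}⁺: CGK→FP adds F, P; F→HP adds H; FP→BG adds B; FGP→BCE adds E → {B, C, E, F, G, H, K, P}. Minimal: {G, K}⁺ = {G, K}; {C, K}⁺ = {C, K}; {C, G}⁺ = {C, G} — none reach the full schema.
{C, K, P}⁺: P→BGH adds B, G, H; CGK→FP adds F; FGP→BCE adds E → {B, C, E, F, G, H, K, P}. Minimal: {K, P}⁺ = {B, G, H, K, P}; {C, P}⁺ = {B, C, G, H, P}; {C, K}⁺ = {C, K} — none reach the full schema.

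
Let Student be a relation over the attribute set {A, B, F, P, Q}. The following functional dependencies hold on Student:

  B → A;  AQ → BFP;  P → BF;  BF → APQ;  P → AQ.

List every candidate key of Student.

P; AQ; BF; BQ

{P}⁺: P→BF adds B, F; BF→APQ adds A, Q → {A, B, F, P, Q}.
{A, Q}⁺: AQ→BFP adds B, F, P → {A, B, F, P, Q}.
{B, F}⁺: B→A adds A; BF→APQ adds P, Q → {A, B, F, P, Q}.
{B, Q}⁺: B→A adds A; AQ→BFP adds F, P → {A, B, F, P, Q}.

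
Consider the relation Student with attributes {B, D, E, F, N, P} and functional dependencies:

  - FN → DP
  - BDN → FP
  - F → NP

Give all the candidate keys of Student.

Attributes B, E never appear on any right-hand side, so every candidate key must contain {B, E}.
{B, E}⁺ = {B, E}, which is not all of the schema, so we must add further attributes.
{B, E, F}⁺: F→NP adds N, P; FN→DP adds D → {B, D, E, F, N, P}. Minimal: {E, F}⁺ = {D, E, F, N, P}; {B, F}⁺ = {B, D, F, N, P}; {B, E}⁺ = {B, E} — none reach the full schema.
{B, D, E, N}⁺: BDN→FP adds F, P → {B, D, E, F, N, P}. Minimal: {D, E, N}⁺ = {D, E, N}; {B, E, N}⁺ = {B, E, N}; {B, D, N}⁺ = {B, D, F, N, P}; … — none reach the full schema.
Any other superkey contains one of these as a subset, so there are no further candidate keys.

{B, E, F}, {B, D, E, N}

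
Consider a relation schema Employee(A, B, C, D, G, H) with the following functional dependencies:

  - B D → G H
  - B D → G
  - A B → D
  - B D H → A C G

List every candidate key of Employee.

Attribute B never appears on the right-hand side of any dependency, so B must belong to every candidate key.
{B}⁺ = {B}, which is not all of the schema, so we must add further attributes.
{A, B}⁺: AB→D adds D; BD→GH adds G, H; BDH→ACG adds C → {A, B, C, D, G, H}. Minimal: {B}⁺ = {B}; {A}⁺ = {A} — none reach the full schema.
{B, D}⁺: BD→GH adds G, H; BDH→ACG adds A, C → {A, B, C, D, G, H}. Minimal: {D}⁺ = {D}; {B}⁺ = {B} — none reach the full schema.
Any other superkey contains one of these as a subset, so there are no further candidate keys.

AB; BD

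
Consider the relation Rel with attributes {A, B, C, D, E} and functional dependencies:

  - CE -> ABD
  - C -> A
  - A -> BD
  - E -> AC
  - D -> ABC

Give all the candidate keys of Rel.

(E)

Attribute E never appears on the right-hand side of any dependency, so E must belong to every candidate key.
{E}⁺ = {A, B, C, D, E}, which is all of the schema, so {E} is the only candidate key.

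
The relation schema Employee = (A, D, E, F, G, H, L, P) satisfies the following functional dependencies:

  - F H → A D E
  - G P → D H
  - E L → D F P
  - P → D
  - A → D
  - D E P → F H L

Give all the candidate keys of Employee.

(E, G, L), (E, G, P), (F, G, P), (F, G, H, L)

Attribute G never appears on the right-hand side of any dependency, so G must belong to every candidate key.
{G}⁺ = {G}, which is not all of the schema, so we must add further attributes.
{E, G, L}⁺: EL→DFP adds D, F, P; DEP→FHL adds H; FH→ADE adds A → {A, D, E, F, G, H, L, P}. Minimal: {G, L}⁺ = {G, L}; {E, L}⁺ = {A, D, E, F, H, L, P}; {E, G}⁺ = {E, G} — none reach the full schema.
{E, G, P}⁺: GP→DH adds D, H; DEP→FHL adds F, L; FH→ADE adds A → {A, D, E, F, G, H, L, P}. Minimal: {G, P}⁺ = {D, G, H, P}; {E, P}⁺ = {A, D, E, F, H, L, P}; {E, G}⁺ = {E, G} — none reach the full schema.
{F, G, P}⁺: GP→DH adds D, H; FH→ADE adds A, E; DEP→FHL adds L → {A, D, E, F, G, H, L, P}. Minimal: {G, P}⁺ = {D, G, H, P}; {F, P}⁺ = {D, F, P}; {F, G}⁺ = {F, G} — none reach the full schema.
{F, G, H, L}⁺: FH→ADE adds A, D, E; EL→DFP adds P → {A, D, E, F, G, H, L, P}. Minimal: {G, H, L}⁺ = {G, H, L}; {F, H, L}⁺ = {A, D, E, F, H, L, P}; {F, G, L}⁺ = {F, G, L}; … — none reach the full schema.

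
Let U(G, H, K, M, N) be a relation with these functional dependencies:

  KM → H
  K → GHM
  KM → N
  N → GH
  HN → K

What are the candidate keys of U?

{K}, {N}

{K}⁺: K→GHM adds G, H, M; KM→N adds N → {G, H, K, M, N}.
{N}⁺: N→GH adds G, H; HN→K adds K; K→GHM adds M → {G, H, K, M, N}.
Any other superkey contains one of these as a subset, so there are no further candidate keys.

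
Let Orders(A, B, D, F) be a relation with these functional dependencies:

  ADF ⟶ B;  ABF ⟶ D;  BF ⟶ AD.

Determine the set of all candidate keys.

Attribute F never appears on the right-hand side of any dependency, so F must belong to every candidate key.
{F}⁺ = {F}, which is not all of the schema, so we must add further attributes.
{B, F}⁺: BF→AD adds A, D → {A, B, D, F}. Minimal: {F}⁺ = {F}; {B}⁺ = {B} — none reach the full schema.
{A, D, F}⁺: ADF→B adds B → {A, B, D, F}. Minimal: {D, F}⁺ = {D, F}; {A, F}⁺ = {A, F}; {A, D}⁺ = {A, D} — none reach the full schema.
Any other superkey contains one of these as a subset, so there are no further candidate keys.

(B, F), (A, D, F)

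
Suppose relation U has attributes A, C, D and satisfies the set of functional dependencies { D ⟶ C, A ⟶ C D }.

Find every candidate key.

(A)

Attribute A never appears on the right-hand side of any dependency, so A must belong to every candidate key.
{A}⁺ = {A, C, D}, which is all of the schema, so {A} is the only candidate key.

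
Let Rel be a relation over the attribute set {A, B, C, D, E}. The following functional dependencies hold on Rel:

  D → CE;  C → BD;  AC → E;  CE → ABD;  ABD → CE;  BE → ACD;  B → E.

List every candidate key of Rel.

{B}⁺: B→E adds E; BE→ACD adds A, C, D → {A, B, C, D, E}.
{C}⁺: C→BD adds B, D; B→E adds E; CE→ABD adds A → {A, B, C, D, E}.
{D}⁺: D→CE adds C, E; C→BD adds B; CE→ABD adds A → {A, B, C, D, E}.

{B}; {C}; {D}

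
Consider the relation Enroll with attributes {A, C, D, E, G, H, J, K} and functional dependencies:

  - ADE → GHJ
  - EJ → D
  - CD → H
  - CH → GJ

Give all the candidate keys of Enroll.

Attributes A, C, E, K never appear on any right-hand side, so every candidate key must contain {A, C, E, K}.
{A, C, E, K}⁺ = {A, C, E, K}, which is not all of the schema, so we must add further attributes.
{A, C, D, E, K}⁺: ADE→GHJ adds G, H, J → {A, C, D, E, G, H, J, K}.
{A, C, E, H, K}⁺: CH→GJ adds G, J; EJ→D adds D → {A, C, D, E, G, H, J, K}.
{A, C, E, J, K}⁺: EJ→D adds D; CD→H adds H; CH→GJ adds G → {A, C, D, E, G, H, J, K}.

(A, C, D, E, K), (A, C, E, H, K), (A, C, E, J, K)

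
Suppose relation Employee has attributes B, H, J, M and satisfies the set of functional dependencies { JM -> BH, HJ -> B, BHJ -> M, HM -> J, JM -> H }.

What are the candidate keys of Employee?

{H, J}⁺: HJ→B adds B; BHJ→M adds M → {B, H, J, M}.
{H, M}⁺: HM→J adds J; JM→BH adds B → {B, H, J, M}.
{J, M}⁺: JM→BH adds B, H → {B, H, J, M}.

HJ, HM, JM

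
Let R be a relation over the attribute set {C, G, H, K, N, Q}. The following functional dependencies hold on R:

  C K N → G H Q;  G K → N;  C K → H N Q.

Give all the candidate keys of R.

Attributes C, K never appear on any right-hand side, so every candidate key must contain {C, K}.
{C, K}⁺ = {C, G, H, K, N, Q}, which is all of the schema, so {C, K} is the only candidate key.

(C, K)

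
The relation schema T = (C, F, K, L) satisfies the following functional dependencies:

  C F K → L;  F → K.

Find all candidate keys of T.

Attributes C, F never appear on any right-hand side, so every candidate key must contain {C, F}.
{C, F}⁺ = {C, F, K, L}, which is all of the schema, so {C, F} is the only candidate key.

{C, F}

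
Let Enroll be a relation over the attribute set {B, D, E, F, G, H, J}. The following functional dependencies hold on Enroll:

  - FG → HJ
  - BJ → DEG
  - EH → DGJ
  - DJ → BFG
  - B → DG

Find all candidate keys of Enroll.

{B, F}⁺: B→DG adds D, G; FG→HJ adds H, J; BJ→DEG adds E → {B, D, E, F, G, H, J}. Minimal: {F}⁺ = {F}; {B}⁺ = {B, D, G} — none reach the full schema.
{B, J}⁺: BJ→DEG adds D, E, G; DJ→BFG adds F; FG→HJ adds H → {B, D, E, F, G, H, J}. Minimal: {J}⁺ = {J}; {B}⁺ = {B, D, G} — none reach the full schema.
{D, J}⁺: DJ→BFG adds B, F, G; FG→HJ adds H; BJ→DEG adds E → {B, D, E, F, G, H, J}. Minimal: {J}⁺ = {J}; {D}⁺ = {D} — none reach the full schema.
{E, H}⁺: EH→DGJ adds D, G, J; DJ→BFG adds B, F → {B, D, E, F, G, H, J}. Minimal: {H}⁺ = {H}; {E}⁺ = {E} — none reach the full schema.
{D, F, G}⁺: FG→HJ adds H, J; DJ→BFG adds B; BJ→DEG adds E → {B, D, E, F, G, H, J}. Minimal: {F, G}⁺ = {F, G, H, J}; {D, G}⁺ = {D, G}; {D, F}⁺ = {D, F} — none reach the full schema.
{E, F, G}⁺: FG→HJ adds H, J; EH→DGJ adds D; DJ→BFG adds B → {B, D, E, F, G, H, J}. Minimal: {F, G}⁺ = {F, G, H, J}; {E, G}⁺ = {E, G}; {E, F}⁺ = {E, F} — none reach the full schema.
Any other superkey contains one of these as a subset, so there are no further candidate keys.

{B, F}, {B, J}, {D, J}, {E, H}, {D, F, G}, {E, F, G}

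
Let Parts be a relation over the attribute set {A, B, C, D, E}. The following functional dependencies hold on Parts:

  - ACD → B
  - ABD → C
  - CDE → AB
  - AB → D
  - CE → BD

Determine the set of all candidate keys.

CE; ABE

Attribute E never appears on the right-hand side of any dependency, so E must belong to every candidate key.
{E}⁺ = {E}, which is not all of the schema, so we must add further attributes.
{C, E}⁺: CE→BD adds B, D; CDE→AB adds A → {A, B, C, D, E}. Minimal: {E}⁺ = {E}; {C}⁺ = {C} — none reach the full schema.
{A, B, E}⁺: AB→D adds D; ABD→C adds C → {A, B, C, D, E}. Minimal: {B, E}⁺ = {B, E}; {A, E}⁺ = {A, E}; {A, B}⁺ = {A, B, C, D} — none reach the full schema.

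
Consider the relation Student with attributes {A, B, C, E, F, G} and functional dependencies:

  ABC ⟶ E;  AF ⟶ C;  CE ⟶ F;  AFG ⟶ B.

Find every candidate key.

Attributes A, G never appear on any right-hand side, so every candidate key must contain {A, G}.
{A, G}⁺ = {A, G}, which is not all of the schema, so we must add further attributes.
{A, F, G}⁺: AF→C adds C; AFG→B adds B; ABC→E adds E → {A, B, C, E, F, G}.
{A, B, C, G}⁺: ABC→E adds E; CE→F adds F → {A, B, C, E, F, G}.
{A, C, E, G}⁺: CE→F adds F; AFG→B adds B → {A, B, C, E, F, G}.
Any other superkey contains one of these as a subset, so there are no further candidate keys.

AFG, ABCG, ACEG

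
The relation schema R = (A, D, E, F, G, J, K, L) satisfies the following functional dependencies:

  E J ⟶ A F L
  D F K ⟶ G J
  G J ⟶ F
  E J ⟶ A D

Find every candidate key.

{E, J, K}; {D, E, F, K}

Attributes E, K never appear on any right-hand side, so every candidate key must contain {E, K}.
{E, K}⁺ = {E, K}, which is not all of the schema, so we must add further attributes.
{E, J, K}⁺: EJ→AFL adds A, F, L; EJ→AD adds D; DFK→GJ adds G → {A, D, E, F, G, J, K, L}. Minimal: {J, K}⁺ = {J, K}; {E, K}⁺ = {E, K}; {E, J}⁺ = {A, D, E, F, J, L} — none reach the full schema.
{D, E, F, K}⁺: DFK→GJ adds G, J; EJ→AD adds A; EJ→AFL adds L → {A, D, E, F, G, J, K, L}. Minimal: {E, F, K}⁺ = {E, F, K}; {D, F, K}⁺ = {D, F, G, J, K}; {D, E, K}⁺ = {D, E, K}; … — none reach the full schema.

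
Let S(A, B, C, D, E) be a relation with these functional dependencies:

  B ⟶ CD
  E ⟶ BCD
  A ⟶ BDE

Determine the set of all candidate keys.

Attribute A never appears on the right-hand side of any dependency, so A must belong to every candidate key.
{A}⁺ = {A, B, C, D, E}, which is all of the schema, so {A} is the only candidate key.

{A}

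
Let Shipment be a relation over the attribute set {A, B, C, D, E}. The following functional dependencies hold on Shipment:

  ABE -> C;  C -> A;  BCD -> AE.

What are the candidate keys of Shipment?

{B, C, D}⁺: C→A adds A; BCD→AE adds E → {A, B, C, D, E}. Minimal: {C, D}⁺ = {A, C, D}; {B, D}⁺ = {B, D}; {B, C}⁺ = {A, B, C} — none reach the full schema.
{A, B, D, E}⁺: ABE→C adds C → {A, B, C, D, E}. Minimal: {B, D, E}⁺ = {B, D, E}; {A, D, E}⁺ = {A, D, E}; {A, B, E}⁺ = {A, B, C, E}; … — none reach the full schema.

{B, C, D}; {A, B, D, E}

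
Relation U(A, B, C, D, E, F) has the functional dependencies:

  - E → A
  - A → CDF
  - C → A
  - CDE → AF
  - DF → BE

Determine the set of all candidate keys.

{A}⁺: A→CDF adds C, D, F; DF→BE adds B, E → {A, B, C, D, E, F}.
{C}⁺: C→A adds A; A→CDF adds D, F; DF→BE adds B, E → {A, B, C, D, E, F}.
{E}⁺: E→A adds A; A→CDF adds C, D, F; DF→BE adds B → {A, B, C, D, E, F}.
{D, F}⁺: DF→BE adds B, E; E→A adds A; A→CDF adds C → {A, B, C, D, E, F}.
Any other superkey contains one of these as a subset, so there are no further candidate keys.

A; C; E; DF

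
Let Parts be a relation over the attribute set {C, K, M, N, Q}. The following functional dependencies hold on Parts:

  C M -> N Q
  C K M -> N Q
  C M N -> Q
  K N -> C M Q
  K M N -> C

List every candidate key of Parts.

Attribute K never appears on the right-hand side of any dependency, so K must belong to every candidate key.
{K}⁺ = {K}, which is not all of the schema, so we must add further attributes.
{K, N}⁺: KN→CMQ adds C, M, Q → {C, K, M, N, Q}. Minimal: {N}⁺ = {N}; {K}⁺ = {K} — none reach the full schema.
{C, K, M}⁺: CM→NQ adds N, Q → {C, K, M, N, Q}. Minimal: {K, M}⁺ = {K, M}; {C, M}⁺ = {C, M, N, Q}; {C, K}⁺ = {C, K} — none reach the full schema.
Any other superkey contains one of these as a subset, so there are no further candidate keys.

(K, N), (C, K, M)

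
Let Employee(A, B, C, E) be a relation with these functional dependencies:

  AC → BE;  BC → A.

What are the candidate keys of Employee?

Attribute C never appears on the right-hand side of any dependency, so C must belong to every candidate key.
{C}⁺ = {C}, which is not all of the schema, so we must add further attributes.
{A, C}⁺: AC→BE adds B, E → {A, B, C, E}.
{B, C}⁺: BC→A adds A; AC→BE adds E → {A, B, C, E}.
Any other superkey contains one of these as a subset, so there are no further candidate keys.

{A, C}, {B, C}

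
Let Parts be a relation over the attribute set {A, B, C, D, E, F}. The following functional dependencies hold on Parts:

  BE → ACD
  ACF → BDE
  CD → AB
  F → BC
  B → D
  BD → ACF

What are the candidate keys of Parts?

{B}; {F}; {C, D}

{B}⁺: B→D adds D; BD→ACF adds A, C, F; ACF→BDE adds E → {A, B, C, D, E, F}.
{F}⁺: F→BC adds B, C; B→D adds D; BD→ACF adds A; ACF→BDE adds E → {A, B, C, D, E, F}.
{C, D}⁺: CD→AB adds A, B; BD→ACF adds F; ACF→BDE adds E → {A, B, C, D, E, F}. Minimal: {D}⁺ = {D}; {C}⁺ = {C} — none reach the full schema.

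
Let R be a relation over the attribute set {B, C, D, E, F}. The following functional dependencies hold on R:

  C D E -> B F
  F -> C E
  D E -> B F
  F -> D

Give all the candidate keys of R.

{F}, {D, E}

{F}⁺: F→CE adds C, E; F→D adds D; CDE→BF adds B → {B, C, D, E, F}.
{D, E}⁺: DE→BF adds B, F; F→CE adds C → {B, C, D, E, F}. Minimal: {E}⁺ = {E}; {D}⁺ = {D} — none reach the full schema.
Any other superkey contains one of these as a subset, so there are no further candidate keys.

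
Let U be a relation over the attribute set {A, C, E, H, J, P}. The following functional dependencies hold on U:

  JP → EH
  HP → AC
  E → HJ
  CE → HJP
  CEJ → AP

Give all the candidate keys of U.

{C, E}; {E, P}; {J, P}

{C, E}⁺: E→HJ adds H, J; CE→HJP adds P; CEJ→AP adds A → {A, C, E, H, J, P}. Minimal: {E}⁺ = {E, H, J}; {C}⁺ = {C} — none reach the full schema.
{E, P}⁺: E→HJ adds H, J; HP→AC adds A, C → {A, C, E, H, J, P}. Minimal: {P}⁺ = {P}; {E}⁺ = {E, H, J} — none reach the full schema.
{J, P}⁺: JP→EH adds E, H; HP→AC adds A, C → {A, C, E, H, J, P}. Minimal: {P}⁺ = {P}; {J}⁺ = {J} — none reach the full schema.
Any other superkey contains one of these as a subset, so there are no further candidate keys.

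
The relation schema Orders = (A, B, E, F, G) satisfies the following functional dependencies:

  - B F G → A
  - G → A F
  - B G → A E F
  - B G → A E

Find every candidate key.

BG

Attributes B, G never appear on any right-hand side, so every candidate key must contain {B, G}.
{B, G}⁺ = {A, B, E, F, G}, which is all of the schema, so {B, G} is the only candidate key.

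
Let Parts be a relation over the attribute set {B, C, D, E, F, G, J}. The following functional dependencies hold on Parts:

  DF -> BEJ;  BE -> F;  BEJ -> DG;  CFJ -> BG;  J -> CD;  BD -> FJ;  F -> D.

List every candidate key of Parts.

{F}; {B, D}; {B, E}; {B, J}

{F}⁺: F→D adds D; DF→BEJ adds B, E, J; BEJ→DG adds G; J→CD adds C → {B, C, D, E, F, G, J}.
{B, D}⁺: BD→FJ adds F, J; DF→BEJ adds E; BEJ→DG adds G; J→CD adds C → {B, C, D, E, F, G, J}. Minimal: {D}⁺ = {D}; {B}⁺ = {B} — none reach the full schema.
{B, E}⁺: BE→F adds F; F→D adds D; DF→BEJ adds J; BEJ→DG adds G; J→CD adds C → {B, C, D, E, F, G, J}. Minimal: {E}⁺ = {E}; {B}⁺ = {B} — none reach the full schema.
{B, J}⁺: J→CD adds C, D; BD→FJ adds F; DF→BEJ adds E; BEJ→DG adds G → {B, C, D, E, F, G, J}. Minimal: {J}⁺ = {C, D, J}; {B}⁺ = {B} — none reach the full schema.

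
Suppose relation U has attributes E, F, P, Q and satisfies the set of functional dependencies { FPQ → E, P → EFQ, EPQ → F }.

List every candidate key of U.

(P)

Attribute P never appears on the right-hand side of any dependency, so P must belong to every candidate key.
{P}⁺ = {E, F, P, Q}, which is all of the schema, so {P} is the only candidate key.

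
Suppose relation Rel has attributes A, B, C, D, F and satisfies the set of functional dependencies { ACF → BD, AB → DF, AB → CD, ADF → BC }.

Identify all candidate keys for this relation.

Attribute A never appears on the right-hand side of any dependency, so A must belong to every candidate key.
{A}⁺ = {A}, which is not all of the schema, so we must add further attributes.
{A, B}⁺: AB→DF adds D, F; AB→CD adds C → {A, B, C, D, F}. Minimal: {B}⁺ = {B}; {A}⁺ = {A} — none reach the full schema.
{A, C, F}⁺: ACF→BD adds B, D → {A, B, C, D, F}. Minimal: {C, F}⁺ = {C, F}; {A, F}⁺ = {A, F}; {A, C}⁺ = {A, C} — none reach the full schema.
{A, D, F}⁺: ADF→BC adds B, C → {A, B, C, D, F}. Minimal: {D, F}⁺ = {D, F}; {A, F}⁺ = {A, F}; {A, D}⁺ = {A, D} — none reach the full schema.

(A, B), (A, C, F), (A, D, F)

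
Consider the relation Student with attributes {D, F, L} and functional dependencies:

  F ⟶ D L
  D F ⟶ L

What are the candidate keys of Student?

Attribute F never appears on the right-hand side of any dependency, so F must belong to every candidate key.
{F}⁺ = {D, F, L}, which is all of the schema, so {F} is the only candidate key.

{F}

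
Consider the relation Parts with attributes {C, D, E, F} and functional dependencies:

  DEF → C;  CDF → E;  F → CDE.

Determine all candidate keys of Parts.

{F}

{F}⁺: F→CDE adds C, D, E → {C, D, E, F}.
No other minimal superkey exists.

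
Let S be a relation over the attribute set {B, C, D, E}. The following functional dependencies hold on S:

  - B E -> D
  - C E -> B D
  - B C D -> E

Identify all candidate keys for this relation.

{C, E}⁺: CE→BD adds B, D → {B, C, D, E}.
{B, C, D}⁺: BCD→E adds E → {B, C, D, E}.

(C, E), (B, C, D)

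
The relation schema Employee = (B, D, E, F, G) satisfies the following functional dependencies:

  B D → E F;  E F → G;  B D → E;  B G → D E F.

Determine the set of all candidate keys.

(B, D), (B, G), (B, E, F)

Attribute B never appears on the right-hand side of any dependency, so B must belong to every candidate key.
{B}⁺ = {B}, which is not all of the schema, so we must add further attributes.
{B, D}⁺: BD→EF adds E, F; EF→G adds G → {B, D, E, F, G}.
{B, G}⁺: BG→DEF adds D, E, F → {B, D, E, F, G}.
{B, E, F}⁺: EF→G adds G; BG→DEF adds D → {B, D, E, F, G}.
Any other superkey contains one of these as a subset, so there are no further candidate keys.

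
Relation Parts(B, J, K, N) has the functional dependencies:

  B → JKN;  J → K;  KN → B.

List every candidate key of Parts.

B; JN; KN

{B}⁺: B→JKN adds J, K, N → {B, J, K, N}.
{J, N}⁺: J→K adds K; KN→B adds B → {B, J, K, N}. Minimal: {N}⁺ = {N}; {J}⁺ = {J, K} — none reach the full schema.
{K, N}⁺: KN→B adds B; B→JKN adds J → {B, J, K, N}. Minimal: {N}⁺ = {N}; {K}⁺ = {K} — none reach the full schema.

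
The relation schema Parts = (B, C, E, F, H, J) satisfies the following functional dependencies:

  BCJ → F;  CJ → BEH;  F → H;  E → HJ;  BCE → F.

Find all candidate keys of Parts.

(C, E), (C, J)

{C, E}⁺: E→HJ adds H, J; CJ→BEH adds B; BCE→F adds F → {B, C, E, F, H, J}.
{C, J}⁺: CJ→BEH adds B, E, H; BCE→F adds F → {B, C, E, F, H, J}.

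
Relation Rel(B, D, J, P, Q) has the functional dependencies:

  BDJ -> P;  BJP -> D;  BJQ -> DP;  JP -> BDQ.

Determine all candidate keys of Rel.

JP, BDJ, BJQ

Attribute J never appears on the right-hand side of any dependency, so J must belong to every candidate key.
{J}⁺ = {J}, which is not all of the schema, so we must add further attributes.
{J, P}⁺: JP→BDQ adds B, D, Q → {B, D, J, P, Q}. Minimal: {P}⁺ = {P}; {J}⁺ = {J} — none reach the full schema.
{B, D, J}⁺: BDJ→P adds P; JP→BDQ adds Q → {B, D, J, P, Q}. Minimal: {D, J}⁺ = {D, J}; {B, J}⁺ = {B, J}; {B, D}⁺ = {B, D} — none reach the full schema.
{B, J, Q}⁺: BJQ→DP adds D, P → {B, D, J, P, Q}. Minimal: {J, Q}⁺ = {J, Q}; {B, Q}⁺ = {B, Q}; {B, J}⁺ = {B, J} — none reach the full schema.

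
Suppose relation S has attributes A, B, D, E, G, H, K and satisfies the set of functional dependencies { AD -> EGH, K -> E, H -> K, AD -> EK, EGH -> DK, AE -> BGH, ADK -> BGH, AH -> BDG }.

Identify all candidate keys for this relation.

Attribute A never appears on the right-hand side of any dependency, so A must belong to every candidate key.
{A}⁺ = {A}, which is not all of the schema, so we must add further attributes.
{A, D}⁺: AD→EGH adds E, G, H; H→K adds K; AE→BGH adds B → {A, B, D, E, G, H, K}. Minimal: {D}⁺ = {D}; {A}⁺ = {A} — none reach the full schema.
{A, E}⁺: AE→BGH adds B, G, H; AH→BDG adds D; H→K adds K → {A, B, D, E, G, H, K}. Minimal: {E}⁺ = {E}; {A}⁺ = {A} — none reach the full schema.
{A, H}⁺: H→K adds K; AH→BDG adds B, D, G; AD→EGH adds E → {A, B, D, E, G, H, K}. Minimal: {H}⁺ = {E, H, K}; {A}⁺ = {A} — none reach the full schema.
{A, K}⁺: K→E adds E; AE→BGH adds B, G, H; AH→BDG adds D → {A, B, D, E, G, H, K}. Minimal: {K}⁺ = {E, K}; {A}⁺ = {A} — none reach the full schema.

{A, D}; {A, E}; {A, H}; {A, K}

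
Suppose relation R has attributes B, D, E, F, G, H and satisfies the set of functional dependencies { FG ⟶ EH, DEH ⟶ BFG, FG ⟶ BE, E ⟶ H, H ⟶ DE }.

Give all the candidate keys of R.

{E}⁺: E→H adds H; H→DE adds D; DEH→BFG adds B, F, G → {B, D, E, F, G, H}.
{H}⁺: H→DE adds D, E; DEH→BFG adds B, F, G → {B, D, E, F, G, H}.
{F, G}⁺: FG→EH adds E, H; FG→BE adds B; H→DE adds D → {B, D, E, F, G, H}. Minimal: {G}⁺ = {G}; {F}⁺ = {F} — none reach the full schema.
Any other superkey contains one of these as a subset, so there are no further candidate keys.

E; H; FG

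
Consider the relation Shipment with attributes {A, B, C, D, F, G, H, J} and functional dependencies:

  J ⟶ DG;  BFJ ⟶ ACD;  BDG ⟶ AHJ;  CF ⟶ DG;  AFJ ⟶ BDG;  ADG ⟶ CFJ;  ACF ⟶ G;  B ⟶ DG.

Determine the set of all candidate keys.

B, AJ, ACF, ADG

{B}⁺: B→DG adds D, G; BDG→AHJ adds A, H, J; ADG→CFJ adds C, F → {A, B, C, D, F, G, H, J}.
{A, J}⁺: J→DG adds D, G; ADG→CFJ adds C, F; AFJ→BDG adds B; BDG→AHJ adds H → {A, B, C, D, F, G, H, J}. Minimal: {J}⁺ = {D, G, J}; {A}⁺ = {A} — none reach the full schema.
{A, C, F}⁺: CF→DG adds D, G; ADG→CFJ adds J; AFJ→BDG adds B; BDG→AHJ adds H → {A, B, C, D, F, G, H, J}. Minimal: {C, F}⁺ = {C, D, F, G}; {A, F}⁺ = {A, F}; {A, C}⁺ = {A, C} — none reach the full schema.
{A, D, G}⁺: ADG→CFJ adds C, F, J; AFJ→BDG adds B; BDG→AHJ adds H → {A, B, C, D, F, G, H, J}. Minimal: {D, G}⁺ = {D, G}; {A, G}⁺ = {A, G}; {A, D}⁺ = {A, D} — none reach the full schema.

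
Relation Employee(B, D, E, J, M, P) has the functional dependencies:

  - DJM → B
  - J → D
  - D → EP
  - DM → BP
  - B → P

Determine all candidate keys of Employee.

(J, M)

{J, M}⁺: J→D adds D; D→EP adds E, P; DM→BP adds B → {B, D, E, J, M, P}.
No other minimal superkey exists.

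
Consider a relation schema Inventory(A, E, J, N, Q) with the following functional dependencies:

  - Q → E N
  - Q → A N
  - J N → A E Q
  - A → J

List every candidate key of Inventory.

{Q}⁺: Q→EN adds E, N; Q→AN adds A; A→J adds J → {A, E, J, N, Q}.
{A, N}⁺: A→J adds J; JN→AEQ adds E, Q → {A, E, J, N, Q}. Minimal: {N}⁺ = {N}; {A}⁺ = {A, J} — none reach the full schema.
{J, N}⁺: JN→AEQ adds A, E, Q → {A, E, J, N, Q}. Minimal: {N}⁺ = {N}; {J}⁺ = {J} — none reach the full schema.
Any other superkey contains one of these as a subset, so there are no further candidate keys.

Q, AN, JN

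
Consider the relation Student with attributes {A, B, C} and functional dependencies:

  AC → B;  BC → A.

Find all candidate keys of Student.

(A, C); (B, C)

Attribute C never appears on the right-hand side of any dependency, so C must belong to every candidate key.
{C}⁺ = {C}, which is not all of the schema, so we must add further attributes.
{A, C}⁺: AC→B adds B → {A, B, C}.
{B, C}⁺: BC→A adds A → {A, B, C}.
Any other superkey contains one of these as a subset, so there are no further candidate keys.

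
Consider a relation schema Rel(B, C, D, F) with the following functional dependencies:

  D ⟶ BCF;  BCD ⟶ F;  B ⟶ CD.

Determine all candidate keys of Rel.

{B}⁺: B→CD adds C, D; D→BCF adds F → {B, C, D, F}.
{D}⁺: D→BCF adds B, C, F → {B, C, D, F}.
Any other superkey contains one of these as a subset, so there are no further candidate keys.

{B}; {D}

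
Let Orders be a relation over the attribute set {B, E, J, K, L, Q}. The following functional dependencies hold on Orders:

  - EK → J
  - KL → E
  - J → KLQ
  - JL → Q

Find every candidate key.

Attribute B never appears on the right-hand side of any dependency, so B must belong to every candidate key.
{B}⁺ = {B}, which is not all of the schema, so we must add further attributes.
{B, J}⁺: J→KLQ adds K, L, Q; KL→E adds E → {B, E, J, K, L, Q}. Minimal: {J}⁺ = {E, J, K, L, Q}; {B}⁺ = {B} — none reach the full schema.
{B, E, K}⁺: EK→J adds J; J→KLQ adds L, Q → {B, E, J, K, L, Q}. Minimal: {E, K}⁺ = {E, J, K, L, Q}; {B, K}⁺ = {B, K}; {B, E}⁺ = {B, E} — none reach the full schema.
{B, K, L}⁺: KL→E adds E; EK→J adds J; J→KLQ adds Q → {B, E, J, K, L, Q}. Minimal: {K, L}⁺ = {E, J, K, L, Q}; {B, L}⁺ = {B, L}; {B, K}⁺ = {B, K} — none reach the full schema.
Any other superkey contains one of these as a subset, so there are no further candidate keys.

{B, J}, {B, E, K}, {B, K, L}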